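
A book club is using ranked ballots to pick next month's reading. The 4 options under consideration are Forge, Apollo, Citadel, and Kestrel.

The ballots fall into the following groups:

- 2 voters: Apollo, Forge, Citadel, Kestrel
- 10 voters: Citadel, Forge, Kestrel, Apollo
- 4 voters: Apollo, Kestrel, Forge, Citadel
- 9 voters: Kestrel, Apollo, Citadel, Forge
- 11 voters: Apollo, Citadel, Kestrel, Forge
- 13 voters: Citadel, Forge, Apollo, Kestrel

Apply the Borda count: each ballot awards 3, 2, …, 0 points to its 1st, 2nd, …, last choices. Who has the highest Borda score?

Citadel

Borda scores:
  Forge: 2·2 + 10·2 + 4·1 + 9·0 + 11·0 + 13·2 = 54
  Apollo: 2·3 + 10·0 + 4·3 + 9·2 + 11·3 + 13·1 = 82
  Citadel: 2·1 + 10·3 + 4·0 + 9·1 + 11·2 + 13·3 = 102
  Kestrel: 2·0 + 10·1 + 4·2 + 9·3 + 11·1 + 13·0 = 56
Citadel has the highest total.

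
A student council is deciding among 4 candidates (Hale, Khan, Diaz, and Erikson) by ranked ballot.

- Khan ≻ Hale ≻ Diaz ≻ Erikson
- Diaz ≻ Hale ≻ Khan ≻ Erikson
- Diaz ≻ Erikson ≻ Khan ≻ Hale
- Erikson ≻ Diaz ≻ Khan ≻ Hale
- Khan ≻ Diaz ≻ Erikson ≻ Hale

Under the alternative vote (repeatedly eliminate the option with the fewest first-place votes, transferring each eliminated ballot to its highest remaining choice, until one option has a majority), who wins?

Diaz

Round 1: Khan 2, Diaz 2, Erikson 1, Hale 0. Hale has the fewest and is eliminated.
Round 2: Khan 2, Diaz 2, Erikson 1. Erikson has the fewest and is eliminated.
Round 3: Diaz 3, Khan 2. Diaz has a majority.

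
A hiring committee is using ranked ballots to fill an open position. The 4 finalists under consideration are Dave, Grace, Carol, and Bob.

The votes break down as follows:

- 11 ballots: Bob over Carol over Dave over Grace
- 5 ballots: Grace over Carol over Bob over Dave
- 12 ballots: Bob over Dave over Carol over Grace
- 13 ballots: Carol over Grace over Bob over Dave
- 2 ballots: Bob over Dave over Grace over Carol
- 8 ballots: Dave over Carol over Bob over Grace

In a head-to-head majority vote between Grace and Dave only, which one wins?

Ballots ranking Grace above Dave: 5+13 = 18.
Ballots ranking Dave above Grace: 11+12+2+8 = 33.
Dave wins the head-to-head, 33–18.

Dave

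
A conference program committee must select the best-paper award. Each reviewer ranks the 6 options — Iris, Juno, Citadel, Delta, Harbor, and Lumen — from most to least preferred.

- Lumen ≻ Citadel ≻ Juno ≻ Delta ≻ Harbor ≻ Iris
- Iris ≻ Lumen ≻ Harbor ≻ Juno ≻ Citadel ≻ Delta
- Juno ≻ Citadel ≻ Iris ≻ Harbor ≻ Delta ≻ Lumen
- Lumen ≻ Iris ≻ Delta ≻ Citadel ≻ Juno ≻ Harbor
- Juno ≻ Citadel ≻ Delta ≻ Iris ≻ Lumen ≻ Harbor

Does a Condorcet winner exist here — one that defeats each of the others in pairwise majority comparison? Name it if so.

Head-to-head results (5 voters total):
Iris vs Juno: Juno wins 3–2.
Iris vs Citadel: Citadel wins 3–2.
Iris vs Delta: Iris wins 3–2.
Iris vs Harbor: Iris wins 4–1.
Iris vs Lumen: Iris wins 3–2.
Juno vs Citadel: Juno wins 3–2.
Juno vs Delta: Juno wins 4–1.
Juno vs Harbor: Juno wins 4–1.
Juno vs Lumen: Lumen wins 3–2.
Citadel vs Delta: Citadel wins 4–1.
Citadel vs Harbor: Citadel wins 4–1.
Citadel vs Lumen: Lumen wins 3–2.
Delta vs Harbor: Delta wins 3–2.
Delta vs Lumen: Lumen wins 3–2.
Harbor vs Lumen: Lumen wins 4–1.
No candidate beats all others: Iris beats Lumen beats Juno beats Iris, a majority cycle.

None — there is no Condorcet winner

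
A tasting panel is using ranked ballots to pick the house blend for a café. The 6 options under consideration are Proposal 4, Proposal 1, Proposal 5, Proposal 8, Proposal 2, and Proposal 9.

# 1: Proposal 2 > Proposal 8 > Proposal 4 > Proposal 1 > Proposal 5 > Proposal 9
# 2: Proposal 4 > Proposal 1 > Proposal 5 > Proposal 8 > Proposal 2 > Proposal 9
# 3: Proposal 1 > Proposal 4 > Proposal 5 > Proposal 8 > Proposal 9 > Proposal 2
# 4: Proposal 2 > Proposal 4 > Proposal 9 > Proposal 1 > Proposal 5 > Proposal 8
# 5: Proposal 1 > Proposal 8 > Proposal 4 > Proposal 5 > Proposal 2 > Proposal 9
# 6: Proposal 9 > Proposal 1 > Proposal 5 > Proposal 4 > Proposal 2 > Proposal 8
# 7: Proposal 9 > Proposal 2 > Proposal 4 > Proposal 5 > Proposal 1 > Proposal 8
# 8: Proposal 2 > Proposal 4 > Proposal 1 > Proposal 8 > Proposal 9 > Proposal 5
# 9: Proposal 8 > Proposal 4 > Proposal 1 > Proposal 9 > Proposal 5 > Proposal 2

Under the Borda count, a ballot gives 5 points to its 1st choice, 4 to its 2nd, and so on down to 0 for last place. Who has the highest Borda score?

Proposal 4

Borda scores:
  Proposal 4: 3 + 5 + 4 + 4 + 3 + 2 + 3 + 4 + 4 = 32
  Proposal 1: 2 + 4 + 5 + 2 + 5 + 4 + 1 + 3 + 3 = 29
  Proposal 5: 1 + 3 + 3 + 1 + 2 + 3 + 2 + 0 + 1 = 16
  Proposal 8: 4 + 2 + 2 + 0 + 4 + 0 + 0 + 2 + 5 = 19
  Proposal 2: 5 + 1 + 0 + 5 + 1 + 1 + 4 + 5 + 0 = 22
  Proposal 9: 0 + 0 + 1 + 3 + 0 + 5 + 5 + 1 + 2 = 17
Proposal 4 has the highest total.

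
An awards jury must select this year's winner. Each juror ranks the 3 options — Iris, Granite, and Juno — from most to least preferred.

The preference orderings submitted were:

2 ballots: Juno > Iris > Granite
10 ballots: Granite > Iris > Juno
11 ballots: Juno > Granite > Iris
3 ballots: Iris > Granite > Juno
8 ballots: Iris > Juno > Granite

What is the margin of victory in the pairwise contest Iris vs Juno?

Ballots ranking Iris above Juno: 10+3+8 = 21.
Ballots ranking Juno above Iris: 2+11 = 13.
Iris wins 21–13, a margin of 8.

8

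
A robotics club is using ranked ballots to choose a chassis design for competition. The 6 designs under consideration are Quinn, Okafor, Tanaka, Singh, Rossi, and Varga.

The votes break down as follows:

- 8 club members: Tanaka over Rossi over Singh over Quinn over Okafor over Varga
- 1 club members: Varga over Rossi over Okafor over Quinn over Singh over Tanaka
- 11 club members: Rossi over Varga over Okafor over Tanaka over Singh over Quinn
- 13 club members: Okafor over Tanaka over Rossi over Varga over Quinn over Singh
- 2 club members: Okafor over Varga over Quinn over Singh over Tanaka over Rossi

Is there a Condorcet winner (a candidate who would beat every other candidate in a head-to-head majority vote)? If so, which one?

Head-to-head results (35 voters total):
Quinn vs Okafor: Okafor wins 27–8.
Quinn vs Tanaka: Tanaka wins 32–3.
Quinn vs Singh: Singh wins 19–16.
Quinn vs Rossi: Rossi wins 33–2.
Quinn vs Varga: Varga wins 27–8.
Okafor vs Tanaka: Okafor wins 27–8.
Okafor vs Singh: Okafor wins 27–8.
Okafor vs Rossi: Rossi wins 20–15.
Okafor vs Varga: Okafor wins 23–12.
Tanaka vs Singh: Tanaka wins 32–3.
Tanaka vs Rossi: Tanaka wins 23–12.
Tanaka vs Varga: Tanaka wins 21–14.
Singh vs Rossi: Rossi wins 33–2.
Singh vs Varga: Varga wins 27–8.
Rossi vs Varga: Rossi wins 32–3.
No candidate beats all others: Okafor beats Tanaka beats Rossi beats Okafor, a majority cycle.

No Condorcet winner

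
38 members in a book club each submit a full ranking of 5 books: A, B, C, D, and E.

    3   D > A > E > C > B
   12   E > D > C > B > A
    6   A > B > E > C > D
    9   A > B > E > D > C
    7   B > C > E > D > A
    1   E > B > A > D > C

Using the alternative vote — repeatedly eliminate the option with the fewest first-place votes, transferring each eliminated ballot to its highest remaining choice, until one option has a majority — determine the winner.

E

Round 1: A 15, E 13, B 7, D 3, C 0. C has the fewest and is eliminated.
Round 2: A 15, E 13, B 7, D 3. D has the fewest and is eliminated.
Round 3: A 18, E 13, B 7. B has the fewest and is eliminated.
Round 4: E 20, A 18. E has a majority.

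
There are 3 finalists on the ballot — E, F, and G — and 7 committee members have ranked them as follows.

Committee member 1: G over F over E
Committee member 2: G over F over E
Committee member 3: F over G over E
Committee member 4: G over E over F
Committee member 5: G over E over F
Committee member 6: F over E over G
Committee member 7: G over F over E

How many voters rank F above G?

2

Ballots ranking F above G: 2.
Ballots ranking G above F: 5.
So 2 of 7 voters prefer F to G.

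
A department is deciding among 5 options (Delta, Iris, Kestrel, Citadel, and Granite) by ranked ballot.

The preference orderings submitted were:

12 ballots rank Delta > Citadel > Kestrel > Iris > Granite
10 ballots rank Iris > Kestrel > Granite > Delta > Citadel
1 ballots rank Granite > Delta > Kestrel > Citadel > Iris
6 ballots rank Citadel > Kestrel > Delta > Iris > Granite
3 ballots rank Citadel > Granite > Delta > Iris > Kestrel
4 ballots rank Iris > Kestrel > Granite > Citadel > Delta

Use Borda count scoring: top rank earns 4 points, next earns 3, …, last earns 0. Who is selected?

Borda scores:
  Delta: 12·4 + 10·1 + 3 + 6·2 + 3·2 + 4·0 = 79
  Iris: 12·1 + 10·4 + 0 + 6·1 + 3·1 + 4·4 = 77
  Kestrel: 12·2 + 10·3 + 2 + 6·3 + 3·0 + 4·3 = 86
  Citadel: 12·3 + 10·0 + 1 + 6·4 + 3·4 + 4·1 = 77
  Granite: 12·0 + 10·2 + 4 + 6·0 + 3·3 + 4·2 = 41
Kestrel has the highest total.

Kestrel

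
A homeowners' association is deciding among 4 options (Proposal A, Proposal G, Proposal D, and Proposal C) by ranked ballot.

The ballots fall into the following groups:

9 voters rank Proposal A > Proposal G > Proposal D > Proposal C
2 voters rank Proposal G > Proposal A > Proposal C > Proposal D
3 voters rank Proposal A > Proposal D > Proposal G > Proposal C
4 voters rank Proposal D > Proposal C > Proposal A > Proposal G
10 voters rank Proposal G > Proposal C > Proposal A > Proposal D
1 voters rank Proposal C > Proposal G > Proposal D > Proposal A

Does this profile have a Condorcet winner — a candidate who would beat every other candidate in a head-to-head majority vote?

No

Head-to-head results (29 voters total):
Proposal A vs Proposal G: Proposal A wins 16–13.
Proposal A vs Proposal D: Proposal A wins 24–5.
Proposal A vs Proposal C: Proposal C wins 15–14.
Proposal G vs Proposal D: Proposal G wins 22–7.
Proposal G vs Proposal C: Proposal G wins 24–5.
Proposal D vs Proposal C: Proposal D wins 16–13.
No candidate beats all others: Proposal A beats Proposal G beats Proposal C beats Proposal A, a majority cycle.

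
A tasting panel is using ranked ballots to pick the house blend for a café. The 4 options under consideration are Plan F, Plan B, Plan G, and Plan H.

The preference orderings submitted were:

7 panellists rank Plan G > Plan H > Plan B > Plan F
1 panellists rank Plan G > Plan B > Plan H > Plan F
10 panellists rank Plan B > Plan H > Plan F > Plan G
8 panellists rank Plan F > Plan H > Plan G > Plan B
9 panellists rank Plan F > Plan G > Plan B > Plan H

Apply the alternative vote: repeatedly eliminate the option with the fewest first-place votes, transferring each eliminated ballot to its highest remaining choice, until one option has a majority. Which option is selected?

Round 1: Plan F 17, Plan B 10, Plan G 8, Plan H 0. Plan H has the fewest and is eliminated.
Round 2: Plan F 17, Plan B 10, Plan G 8. Plan G has the fewest and is eliminated.
Round 3: Plan B 18, Plan F 17. Plan B has a majority.

Plan B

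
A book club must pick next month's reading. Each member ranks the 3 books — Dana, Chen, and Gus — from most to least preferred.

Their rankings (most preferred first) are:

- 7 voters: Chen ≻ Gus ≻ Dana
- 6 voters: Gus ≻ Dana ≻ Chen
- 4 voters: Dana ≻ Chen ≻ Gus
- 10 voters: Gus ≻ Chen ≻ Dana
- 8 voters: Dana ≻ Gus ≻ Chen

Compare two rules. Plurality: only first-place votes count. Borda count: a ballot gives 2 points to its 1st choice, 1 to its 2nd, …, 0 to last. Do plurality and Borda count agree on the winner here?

Yes

Plurality first-place counts: Dana 12, Chen 7, Gus 16 → Gus.
Borda totals: Dana 30, Chen 28, Gus 47 → Gus.
The two rules agree on Gus.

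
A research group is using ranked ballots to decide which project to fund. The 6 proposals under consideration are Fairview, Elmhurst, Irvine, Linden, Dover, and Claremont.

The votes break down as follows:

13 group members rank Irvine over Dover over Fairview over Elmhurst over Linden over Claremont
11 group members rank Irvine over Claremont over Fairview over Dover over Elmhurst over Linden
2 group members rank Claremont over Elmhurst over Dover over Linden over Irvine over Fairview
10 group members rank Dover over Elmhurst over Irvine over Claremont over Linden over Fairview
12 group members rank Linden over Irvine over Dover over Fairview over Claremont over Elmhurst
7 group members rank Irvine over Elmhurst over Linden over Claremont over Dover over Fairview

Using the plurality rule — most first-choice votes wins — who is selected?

First-place vote totals:
  Fairview: 0
  Elmhurst: 0
  Irvine: 31
  Linden: 12
  Dover: 10
  Claremont: 2
Irvine has the most first-place votes.

Irvine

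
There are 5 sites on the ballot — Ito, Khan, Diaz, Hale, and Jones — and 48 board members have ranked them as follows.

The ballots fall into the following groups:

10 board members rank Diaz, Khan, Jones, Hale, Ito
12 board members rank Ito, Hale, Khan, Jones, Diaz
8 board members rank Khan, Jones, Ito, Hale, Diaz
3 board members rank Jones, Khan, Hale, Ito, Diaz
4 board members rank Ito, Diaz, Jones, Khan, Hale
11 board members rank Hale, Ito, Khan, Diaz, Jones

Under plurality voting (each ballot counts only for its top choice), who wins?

First-place vote totals:
  Ito: 16
  Khan: 8
  Diaz: 10
  Hale: 11
  Jones: 3
Ito has the most first-place votes.

Ito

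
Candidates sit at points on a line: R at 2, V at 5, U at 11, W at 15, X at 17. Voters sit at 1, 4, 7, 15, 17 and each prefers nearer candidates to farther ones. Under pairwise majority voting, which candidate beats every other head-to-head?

V

With single-peaked preferences on a line, the Condorcet winner is the candidate closest to the median voter.
The median voter (position 7) is closest to V at 5.
Check: V vs X — voters closer to V: 3 of 5.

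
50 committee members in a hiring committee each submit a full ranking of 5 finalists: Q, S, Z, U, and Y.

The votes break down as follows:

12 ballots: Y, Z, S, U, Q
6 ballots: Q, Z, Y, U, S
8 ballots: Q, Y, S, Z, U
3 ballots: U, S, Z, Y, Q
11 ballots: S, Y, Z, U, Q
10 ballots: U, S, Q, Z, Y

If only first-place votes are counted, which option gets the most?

Q

First-place vote totals:
  Q: 14
  S: 11
  Z: 0
  U: 13
  Y: 12
Q has the most first-place votes.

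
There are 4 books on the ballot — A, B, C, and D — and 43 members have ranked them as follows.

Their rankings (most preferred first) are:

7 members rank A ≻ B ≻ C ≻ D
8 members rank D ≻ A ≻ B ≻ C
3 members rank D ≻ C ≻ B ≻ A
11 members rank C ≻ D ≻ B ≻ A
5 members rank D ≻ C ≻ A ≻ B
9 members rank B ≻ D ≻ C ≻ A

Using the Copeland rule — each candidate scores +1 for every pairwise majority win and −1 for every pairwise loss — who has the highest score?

D

Pairwise results:
  A vs B: B wins 23–20.
  A vs C: C wins 28–15.
  A vs D: D wins 36–7.
  B vs C: B wins 24–19.
  B vs D: D wins 27–16.
  C vs D: D wins 25–18.
Copeland scores (wins − losses):
  A: 0 − 3 = -3
  B: 2 − 1 = 1
  C: 1 − 2 = -1
  D: 3 − 0 = 3
D has the best Copeland score.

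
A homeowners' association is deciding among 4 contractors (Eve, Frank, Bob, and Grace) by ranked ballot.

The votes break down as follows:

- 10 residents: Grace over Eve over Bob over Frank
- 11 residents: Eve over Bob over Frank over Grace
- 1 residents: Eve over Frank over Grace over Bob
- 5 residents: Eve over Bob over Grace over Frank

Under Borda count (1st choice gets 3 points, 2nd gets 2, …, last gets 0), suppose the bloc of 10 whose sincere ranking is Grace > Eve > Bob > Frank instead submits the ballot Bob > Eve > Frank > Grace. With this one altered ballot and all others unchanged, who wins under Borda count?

Borda totals with the altered ballot: Eve 71, Frank 23, Bob 62, Grace 6.
The winner is unchanged: still Eve.

Eve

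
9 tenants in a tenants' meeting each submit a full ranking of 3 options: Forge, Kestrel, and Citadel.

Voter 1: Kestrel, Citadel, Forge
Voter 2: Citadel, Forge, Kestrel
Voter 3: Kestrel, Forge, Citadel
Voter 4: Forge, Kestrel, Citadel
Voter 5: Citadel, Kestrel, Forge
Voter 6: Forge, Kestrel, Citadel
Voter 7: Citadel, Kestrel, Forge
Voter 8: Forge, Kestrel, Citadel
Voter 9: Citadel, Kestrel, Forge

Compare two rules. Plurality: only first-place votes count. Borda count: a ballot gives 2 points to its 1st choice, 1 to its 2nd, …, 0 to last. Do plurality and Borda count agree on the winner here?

Plurality first-place counts: Forge 3, Kestrel 2, Citadel 4 → Citadel.
Borda totals: Forge 8, Kestrel 10, Citadel 9 → Kestrel.
The two rules disagree: plurality picks Citadel, Borda picks Kestrel.

No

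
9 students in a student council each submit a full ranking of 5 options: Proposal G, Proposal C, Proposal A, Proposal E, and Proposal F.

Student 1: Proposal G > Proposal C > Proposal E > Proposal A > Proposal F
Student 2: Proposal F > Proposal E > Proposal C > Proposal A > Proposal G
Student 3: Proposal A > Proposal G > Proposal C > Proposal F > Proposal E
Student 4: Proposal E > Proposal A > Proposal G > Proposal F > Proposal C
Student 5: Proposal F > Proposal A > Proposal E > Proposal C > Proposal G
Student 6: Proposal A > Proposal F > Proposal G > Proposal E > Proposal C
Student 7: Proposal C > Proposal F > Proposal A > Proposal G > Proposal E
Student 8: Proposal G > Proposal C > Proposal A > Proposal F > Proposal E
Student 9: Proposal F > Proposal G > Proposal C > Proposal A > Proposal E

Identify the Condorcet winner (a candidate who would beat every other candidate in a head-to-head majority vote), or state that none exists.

Head-to-head results (9 voters total):
Proposal G vs Proposal C: Proposal G wins 6–3.
Proposal G vs Proposal A: Proposal A wins 6–3.
Proposal G vs Proposal E: Proposal G wins 6–3.
Proposal G vs Proposal F: Proposal F wins 5–4.
Proposal C vs Proposal A: Proposal C wins 5–4.
Proposal C vs Proposal E: Proposal C wins 5–4.
Proposal C vs Proposal F: Proposal F wins 5–4.
Proposal A vs Proposal E: Proposal A wins 6–3.
Proposal A vs Proposal F: Proposal A wins 5–4.
Proposal E vs Proposal F: Proposal F wins 7–2.
No candidate beats all others: Proposal G beats Proposal C beats Proposal A beats Proposal G, a majority cycle.

No Condorcet winner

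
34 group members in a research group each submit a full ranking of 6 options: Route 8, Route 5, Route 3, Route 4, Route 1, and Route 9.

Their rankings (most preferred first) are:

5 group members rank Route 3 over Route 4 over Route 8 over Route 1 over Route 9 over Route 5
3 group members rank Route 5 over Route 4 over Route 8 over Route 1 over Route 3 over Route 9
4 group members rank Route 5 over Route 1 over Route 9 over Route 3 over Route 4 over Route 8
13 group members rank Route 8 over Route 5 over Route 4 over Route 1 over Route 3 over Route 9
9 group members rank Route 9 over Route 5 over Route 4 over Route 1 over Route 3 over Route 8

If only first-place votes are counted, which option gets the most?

Route 8

First-place vote totals:
  Route 8: 13
  Route 5: 7
  Route 3: 5
  Route 4: 0
  Route 1: 0
  Route 9: 9
Route 8 has the most first-place votes.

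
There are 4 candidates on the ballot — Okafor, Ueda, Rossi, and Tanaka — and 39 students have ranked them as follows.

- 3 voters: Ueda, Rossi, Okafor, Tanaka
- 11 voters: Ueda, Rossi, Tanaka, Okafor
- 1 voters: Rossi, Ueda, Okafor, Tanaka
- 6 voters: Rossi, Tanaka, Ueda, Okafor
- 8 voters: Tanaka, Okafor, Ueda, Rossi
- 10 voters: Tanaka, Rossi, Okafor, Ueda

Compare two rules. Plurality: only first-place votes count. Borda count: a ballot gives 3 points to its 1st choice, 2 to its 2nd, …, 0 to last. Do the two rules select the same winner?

Plurality first-place counts: Okafor 0, Ueda 14, Rossi 7, Tanaka 18 → Tanaka.
Borda totals: Okafor 30, Ueda 58, Rossi 69, Tanaka 77 → Tanaka.
The two rules agree on Tanaka.

Yes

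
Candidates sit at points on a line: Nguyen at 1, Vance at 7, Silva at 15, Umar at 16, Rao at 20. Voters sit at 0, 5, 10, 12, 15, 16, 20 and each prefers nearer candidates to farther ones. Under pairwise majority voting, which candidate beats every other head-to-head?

Silva

With single-peaked preferences on a line, the Condorcet winner is the candidate closest to the median voter.
The median voter (position 12) is closest to Silva at 15.
Check: Silva vs Nguyen — voters closer to Silva: 5 of 7.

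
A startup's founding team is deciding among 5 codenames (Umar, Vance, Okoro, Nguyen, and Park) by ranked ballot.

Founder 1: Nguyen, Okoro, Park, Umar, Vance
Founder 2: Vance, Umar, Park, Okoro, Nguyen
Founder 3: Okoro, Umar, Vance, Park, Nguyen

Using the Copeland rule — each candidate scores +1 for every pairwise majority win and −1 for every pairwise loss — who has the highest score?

Pairwise results:
  Umar vs Vance: Umar wins 2–1.
  Umar vs Okoro: Okoro wins 2–1.
  Umar vs Nguyen: Umar wins 2–1.
  Umar vs Park: Umar wins 2–1.
  Vance vs Okoro: Okoro wins 2–1.
  Vance vs Nguyen: Vance wins 2–1.
  Vance vs Park: Vance wins 2–1.
  Okoro vs Nguyen: Okoro wins 2–1.
  Okoro vs Park: Okoro wins 2–1.
  Nguyen vs Park: Park wins 2–1.
Copeland scores (wins − losses):
  Umar: 3 − 1 = 2
  Vance: 2 − 2 = 0
  Okoro: 4 − 0 = 4
  Nguyen: 0 − 4 = -4
  Park: 1 − 3 = -2
Okoro has the best Copeland score.

Okoro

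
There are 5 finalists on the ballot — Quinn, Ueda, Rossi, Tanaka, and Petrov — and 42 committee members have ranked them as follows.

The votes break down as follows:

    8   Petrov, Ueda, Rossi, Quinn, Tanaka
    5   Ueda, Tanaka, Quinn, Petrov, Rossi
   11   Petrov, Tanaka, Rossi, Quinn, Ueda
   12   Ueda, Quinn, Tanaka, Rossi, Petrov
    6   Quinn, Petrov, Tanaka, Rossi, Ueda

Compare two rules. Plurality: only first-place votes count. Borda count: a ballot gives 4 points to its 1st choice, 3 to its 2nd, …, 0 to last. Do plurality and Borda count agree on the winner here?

Plurality first-place counts: Quinn 6, Ueda 17, Rossi 0, Tanaka 0, Petrov 19 → Petrov.
Borda totals: Quinn 89, Ueda 92, Rossi 56, Tanaka 84, Petrov 99 → Petrov.
The two rules agree on Petrov.

Yes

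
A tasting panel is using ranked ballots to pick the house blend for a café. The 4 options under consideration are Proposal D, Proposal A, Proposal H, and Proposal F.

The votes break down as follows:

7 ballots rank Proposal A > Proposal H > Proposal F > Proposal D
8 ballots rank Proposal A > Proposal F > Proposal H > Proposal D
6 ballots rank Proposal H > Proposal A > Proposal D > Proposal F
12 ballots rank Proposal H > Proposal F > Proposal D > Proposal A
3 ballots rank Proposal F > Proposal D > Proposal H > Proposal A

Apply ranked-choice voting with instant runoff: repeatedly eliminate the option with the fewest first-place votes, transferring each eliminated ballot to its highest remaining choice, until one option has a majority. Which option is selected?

Round 1: Proposal H 18, Proposal A 15, Proposal F 3, Proposal D 0. Proposal D has the fewest and is eliminated.
Round 2: Proposal H 18, Proposal A 15, Proposal F 3. Proposal F has the fewest and is eliminated.
Round 3: Proposal H 21, Proposal A 15. Proposal H has a majority.

Proposal H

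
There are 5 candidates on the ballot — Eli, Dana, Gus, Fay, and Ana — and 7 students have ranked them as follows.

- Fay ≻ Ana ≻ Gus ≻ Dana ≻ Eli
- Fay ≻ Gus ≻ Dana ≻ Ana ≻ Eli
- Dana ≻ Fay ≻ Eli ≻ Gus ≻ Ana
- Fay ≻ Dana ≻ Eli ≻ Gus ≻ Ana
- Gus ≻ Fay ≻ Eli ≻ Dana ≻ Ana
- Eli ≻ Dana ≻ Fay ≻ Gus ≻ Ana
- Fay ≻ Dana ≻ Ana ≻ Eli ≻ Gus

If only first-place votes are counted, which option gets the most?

Fay

First-place vote totals:
  Eli: 1
  Dana: 1
  Gus: 1
  Fay: 4
  Ana: 0
Fay has the most first-place votes.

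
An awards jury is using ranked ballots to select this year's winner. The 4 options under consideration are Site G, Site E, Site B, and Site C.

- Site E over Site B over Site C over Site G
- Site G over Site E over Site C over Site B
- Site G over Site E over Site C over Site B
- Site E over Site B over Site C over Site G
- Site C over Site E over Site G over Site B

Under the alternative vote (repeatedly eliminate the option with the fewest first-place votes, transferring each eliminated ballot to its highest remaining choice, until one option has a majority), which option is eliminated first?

Site B

Round 1: Site G 2, Site E 2, Site C 1, Site B 0. Site B has the fewest and is eliminated.
Round 2: Site G 2, Site E 2, Site C 1. Site C has the fewest and is eliminated.
Round 3: Site E 3, Site G 2. Site E has a majority.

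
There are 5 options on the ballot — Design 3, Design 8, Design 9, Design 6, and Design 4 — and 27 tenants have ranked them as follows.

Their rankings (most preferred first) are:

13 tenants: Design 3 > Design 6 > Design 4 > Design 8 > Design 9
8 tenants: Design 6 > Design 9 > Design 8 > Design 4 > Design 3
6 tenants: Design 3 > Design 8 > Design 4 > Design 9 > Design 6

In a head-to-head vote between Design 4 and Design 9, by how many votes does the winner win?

11

Ballots ranking Design 4 above Design 9: 13+6 = 19.
Ballots ranking Design 9 above Design 4: 8.
Design 4 wins 19–8, a margin of 11.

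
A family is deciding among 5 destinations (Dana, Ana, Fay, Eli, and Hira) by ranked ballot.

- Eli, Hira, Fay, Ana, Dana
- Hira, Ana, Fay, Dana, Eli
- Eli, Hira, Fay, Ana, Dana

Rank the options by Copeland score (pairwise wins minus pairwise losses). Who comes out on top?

Pairwise results:
  Dana vs Ana: Ana wins 3–0.
  Dana vs Fay: Fay wins 3–0.
  Dana vs Eli: Eli wins 2–1.
  Dana vs Hira: Hira wins 3–0.
  Ana vs Fay: Fay wins 2–1.
  Ana vs Eli: Eli wins 2–1.
  Ana vs Hira: Hira wins 3–0.
  Fay vs Eli: Eli wins 2–1.
  Fay vs Hira: Hira wins 3–0.
  Eli vs Hira: Eli wins 2–1.
Copeland scores (wins − losses):
  Dana: 0 − 4 = -4
  Ana: 1 − 3 = -2
  Fay: 2 − 2 = 0
  Eli: 4 − 0 = 4
  Hira: 3 − 1 = 2
Eli has the best Copeland score.

Eli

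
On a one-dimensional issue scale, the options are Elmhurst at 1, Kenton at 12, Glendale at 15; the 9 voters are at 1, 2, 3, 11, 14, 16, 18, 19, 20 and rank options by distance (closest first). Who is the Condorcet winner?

With single-peaked preferences on a line, the Condorcet winner is the candidate closest to the median voter.
The median voter (position 14) is closest to Glendale at 15.
Check: Glendale vs Kenton — voters closer to Glendale: 5 of 9.

Glendale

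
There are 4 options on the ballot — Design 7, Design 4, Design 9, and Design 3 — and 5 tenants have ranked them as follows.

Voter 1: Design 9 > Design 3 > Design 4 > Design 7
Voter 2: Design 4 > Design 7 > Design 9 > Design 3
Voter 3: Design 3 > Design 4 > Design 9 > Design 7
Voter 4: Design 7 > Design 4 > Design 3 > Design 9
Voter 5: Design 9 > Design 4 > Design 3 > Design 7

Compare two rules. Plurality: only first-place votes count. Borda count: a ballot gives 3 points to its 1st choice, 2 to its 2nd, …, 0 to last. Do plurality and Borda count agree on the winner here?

No

Plurality first-place counts: Design 7 1, Design 4 1, Design 9 2, Design 3 1 → Design 9.
Borda totals: Design 7 5, Design 4 10, Design 9 8, Design 3 7 → Design 4.
The two rules disagree: plurality picks Design 9, Borda picks Design 4.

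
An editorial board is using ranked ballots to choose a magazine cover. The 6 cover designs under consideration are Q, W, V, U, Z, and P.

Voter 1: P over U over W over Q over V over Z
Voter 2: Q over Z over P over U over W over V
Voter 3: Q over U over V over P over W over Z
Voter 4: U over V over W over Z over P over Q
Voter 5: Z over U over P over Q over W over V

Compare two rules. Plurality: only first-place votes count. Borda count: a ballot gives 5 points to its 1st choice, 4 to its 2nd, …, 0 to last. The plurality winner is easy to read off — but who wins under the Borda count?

U

Plurality first-place counts: Q 2, W 0, V 0, U 1, Z 1, P 1 → Q.
Borda totals: Q 14, W 9, V 8, U 19, Z 11, P 14 → U.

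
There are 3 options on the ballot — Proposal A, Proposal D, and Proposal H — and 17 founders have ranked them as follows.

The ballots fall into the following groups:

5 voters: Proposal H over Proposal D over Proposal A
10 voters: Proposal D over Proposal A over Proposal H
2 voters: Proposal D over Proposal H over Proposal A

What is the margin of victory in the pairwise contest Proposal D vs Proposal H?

7

Ballots ranking Proposal D above Proposal H: 10+2 = 12.
Ballots ranking Proposal H above Proposal D: 5.
Proposal D wins 12–5, a margin of 7.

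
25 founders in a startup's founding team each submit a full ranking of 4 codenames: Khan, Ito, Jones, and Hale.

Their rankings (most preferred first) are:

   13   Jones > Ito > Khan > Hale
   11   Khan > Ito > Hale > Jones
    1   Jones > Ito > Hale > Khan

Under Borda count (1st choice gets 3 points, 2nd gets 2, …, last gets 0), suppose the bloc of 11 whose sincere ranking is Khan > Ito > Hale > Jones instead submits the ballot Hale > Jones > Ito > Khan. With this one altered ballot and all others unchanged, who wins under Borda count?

Jones

Borda totals with the altered ballot: Khan 13, Ito 39, Jones 64, Hale 34.
The switch changes the winner from Ito to Jones.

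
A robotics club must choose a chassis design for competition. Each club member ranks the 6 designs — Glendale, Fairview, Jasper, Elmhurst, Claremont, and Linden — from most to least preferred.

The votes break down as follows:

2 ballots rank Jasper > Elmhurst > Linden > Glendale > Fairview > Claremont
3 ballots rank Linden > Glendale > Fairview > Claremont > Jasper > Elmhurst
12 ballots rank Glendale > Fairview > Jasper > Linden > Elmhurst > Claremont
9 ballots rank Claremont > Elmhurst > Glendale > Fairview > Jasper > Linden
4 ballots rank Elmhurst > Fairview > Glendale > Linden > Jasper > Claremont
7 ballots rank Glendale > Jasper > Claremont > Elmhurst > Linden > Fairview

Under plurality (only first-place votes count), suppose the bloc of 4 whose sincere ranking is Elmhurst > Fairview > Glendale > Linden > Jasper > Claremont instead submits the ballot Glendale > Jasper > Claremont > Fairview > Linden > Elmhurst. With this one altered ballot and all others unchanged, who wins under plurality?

Glendale

First-place totals with the altered ballot: Glendale 23, Fairview 0, Jasper 2, Elmhurst 0, Claremont 9, Linden 3.
The winner is unchanged: still Glendale.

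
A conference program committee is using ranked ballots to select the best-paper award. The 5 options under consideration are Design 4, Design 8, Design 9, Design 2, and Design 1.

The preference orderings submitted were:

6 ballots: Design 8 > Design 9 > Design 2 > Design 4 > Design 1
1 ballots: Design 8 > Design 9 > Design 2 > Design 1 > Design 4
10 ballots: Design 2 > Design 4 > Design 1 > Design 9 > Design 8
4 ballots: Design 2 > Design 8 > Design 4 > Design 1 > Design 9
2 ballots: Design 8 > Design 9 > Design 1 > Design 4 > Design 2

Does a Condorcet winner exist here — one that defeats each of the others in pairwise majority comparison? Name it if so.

Design 2

Head-to-head results (23 voters total):
Design 4 vs Design 8: Design 8 wins 13–10.
Design 4 vs Design 9: Design 4 wins 14–9.
Design 4 vs Design 2: Design 2 wins 21–2.
Design 4 vs Design 1: Design 4 wins 20–3.
Design 8 vs Design 9: Design 8 wins 13–10.
Design 8 vs Design 2: Design 2 wins 14–9.
Design 8 vs Design 1: Design 8 wins 13–10.
Design 9 vs Design 2: Design 2 wins 14–9.
Design 9 vs Design 1: Design 1 wins 14–9.
Design 2 vs Design 1: Design 2 wins 21–2.
Design 2 beats each rival — Design 4 (21–2), Design 8 (14–9), Design 9 (14–9), Design 1 (21–2) — so Design 2 is the Condorcet winner.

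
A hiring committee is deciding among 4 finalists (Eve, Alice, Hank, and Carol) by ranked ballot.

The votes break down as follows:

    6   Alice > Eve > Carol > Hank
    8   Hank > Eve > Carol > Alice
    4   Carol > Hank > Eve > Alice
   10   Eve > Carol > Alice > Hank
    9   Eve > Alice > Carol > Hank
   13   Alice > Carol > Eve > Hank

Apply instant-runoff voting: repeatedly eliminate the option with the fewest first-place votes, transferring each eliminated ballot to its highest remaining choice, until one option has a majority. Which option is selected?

Round 1: Eve 19, Alice 19, Hank 8, Carol 4. Carol has the fewest and is eliminated.
Round 2: Eve 19, Alice 19, Hank 12. Hank has the fewest and is eliminated.
Round 3: Eve 31, Alice 19. Eve has a majority.

Eve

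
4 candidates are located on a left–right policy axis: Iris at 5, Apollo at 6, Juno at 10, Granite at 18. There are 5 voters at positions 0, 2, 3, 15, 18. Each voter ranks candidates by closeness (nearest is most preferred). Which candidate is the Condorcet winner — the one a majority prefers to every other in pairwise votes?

Iris

With single-peaked preferences on a line, the Condorcet winner is the candidate closest to the median voter.
The median voter (position 3) is closest to Iris at 5.
Check: Iris vs Juno — voters closer to Iris: 3 of 5.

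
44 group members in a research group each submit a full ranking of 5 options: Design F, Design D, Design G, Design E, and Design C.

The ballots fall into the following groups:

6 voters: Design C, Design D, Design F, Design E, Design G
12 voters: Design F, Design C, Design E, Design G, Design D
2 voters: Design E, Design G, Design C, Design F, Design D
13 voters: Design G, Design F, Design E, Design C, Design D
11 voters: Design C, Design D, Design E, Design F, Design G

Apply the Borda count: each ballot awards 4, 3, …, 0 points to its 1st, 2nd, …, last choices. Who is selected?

Design C

Borda scores:
  Design F: 6·2 + 12·4 + 2·1 + 13·3 + 11·1 = 112
  Design D: 6·3 + 12·0 + 2·0 + 13·0 + 11·3 = 51
  Design G: 6·0 + 12·1 + 2·3 + 13·4 + 11·0 = 70
  Design E: 6·1 + 12·2 + 2·4 + 13·2 + 11·2 = 86
  Design C: 6·4 + 12·3 + 2·2 + 13·1 + 11·4 = 121
Design C has the highest total.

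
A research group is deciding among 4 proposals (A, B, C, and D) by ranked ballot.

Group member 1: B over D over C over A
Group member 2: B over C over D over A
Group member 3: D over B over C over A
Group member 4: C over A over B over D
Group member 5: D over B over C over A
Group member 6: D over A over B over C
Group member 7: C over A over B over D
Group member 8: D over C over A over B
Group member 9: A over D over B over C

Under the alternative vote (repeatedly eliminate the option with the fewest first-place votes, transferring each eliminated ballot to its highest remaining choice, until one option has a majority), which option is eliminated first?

Round 1: D 4, B 2, C 2, A 1. A has the fewest and is eliminated.
Round 2: D 5, B 2, C 2. D has a majority.

A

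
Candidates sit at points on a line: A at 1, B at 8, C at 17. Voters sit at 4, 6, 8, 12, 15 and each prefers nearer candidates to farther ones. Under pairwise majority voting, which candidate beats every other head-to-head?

B

With single-peaked preferences on a line, the Condorcet winner is the candidate closest to the median voter.
The median voter (position 8) is closest to B at 8.
Check: B vs A — voters closer to B: 4 of 5.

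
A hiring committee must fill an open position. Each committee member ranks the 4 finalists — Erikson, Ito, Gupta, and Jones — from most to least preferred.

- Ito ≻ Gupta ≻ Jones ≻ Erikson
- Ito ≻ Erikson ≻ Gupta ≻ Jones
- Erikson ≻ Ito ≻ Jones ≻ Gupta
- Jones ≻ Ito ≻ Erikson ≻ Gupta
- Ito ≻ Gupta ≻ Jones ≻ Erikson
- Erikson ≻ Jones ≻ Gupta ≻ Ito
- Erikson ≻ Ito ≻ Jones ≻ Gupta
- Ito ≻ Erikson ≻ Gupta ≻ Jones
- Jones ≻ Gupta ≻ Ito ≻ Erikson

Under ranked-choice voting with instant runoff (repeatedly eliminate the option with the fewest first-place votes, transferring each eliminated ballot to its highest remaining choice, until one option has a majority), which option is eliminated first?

Round 1: Ito 4, Erikson 3, Jones 2, Gupta 0. Gupta has the fewest and is eliminated.
Round 2: Ito 4, Erikson 3, Jones 2. Jones has the fewest and is eliminated.
Round 3: Ito 6, Erikson 3. Ito has a majority.

Gupta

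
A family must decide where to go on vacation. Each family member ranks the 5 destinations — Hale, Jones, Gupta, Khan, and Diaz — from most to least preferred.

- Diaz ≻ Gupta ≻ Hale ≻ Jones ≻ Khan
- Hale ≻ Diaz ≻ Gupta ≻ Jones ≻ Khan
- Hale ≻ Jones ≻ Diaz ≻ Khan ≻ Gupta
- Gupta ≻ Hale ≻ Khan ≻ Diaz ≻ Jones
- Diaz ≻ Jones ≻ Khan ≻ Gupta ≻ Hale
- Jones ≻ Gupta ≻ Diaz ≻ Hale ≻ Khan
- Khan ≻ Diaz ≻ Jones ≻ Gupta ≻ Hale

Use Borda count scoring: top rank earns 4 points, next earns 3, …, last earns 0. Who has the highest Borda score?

Diaz

Borda scores:
  Hale: 2 + 4 + 4 + 3 + 0 + 1 + 0 = 14
  Jones: 1 + 1 + 3 + 0 + 3 + 4 + 2 = 14
  Gupta: 3 + 2 + 0 + 4 + 1 + 3 + 1 = 14
  Khan: 0 + 0 + 1 + 2 + 2 + 0 + 4 = 9
  Diaz: 4 + 3 + 2 + 1 + 4 + 2 + 3 = 19
Diaz has the highest total.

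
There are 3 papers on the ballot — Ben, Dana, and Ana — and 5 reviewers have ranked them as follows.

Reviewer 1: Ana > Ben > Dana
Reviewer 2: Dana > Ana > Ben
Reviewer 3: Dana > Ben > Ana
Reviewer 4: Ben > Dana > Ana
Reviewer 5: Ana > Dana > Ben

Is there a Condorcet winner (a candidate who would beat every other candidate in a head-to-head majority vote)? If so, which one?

Head-to-head results (5 voters total):
Ben vs Dana: Dana wins 3–2.
Ben vs Ana: Ana wins 3–2.
Dana vs Ana: Dana wins 3–2.
Dana beats each rival — Ben (3–2), Ana (3–2) — so Dana is the Condorcet winner.

Dana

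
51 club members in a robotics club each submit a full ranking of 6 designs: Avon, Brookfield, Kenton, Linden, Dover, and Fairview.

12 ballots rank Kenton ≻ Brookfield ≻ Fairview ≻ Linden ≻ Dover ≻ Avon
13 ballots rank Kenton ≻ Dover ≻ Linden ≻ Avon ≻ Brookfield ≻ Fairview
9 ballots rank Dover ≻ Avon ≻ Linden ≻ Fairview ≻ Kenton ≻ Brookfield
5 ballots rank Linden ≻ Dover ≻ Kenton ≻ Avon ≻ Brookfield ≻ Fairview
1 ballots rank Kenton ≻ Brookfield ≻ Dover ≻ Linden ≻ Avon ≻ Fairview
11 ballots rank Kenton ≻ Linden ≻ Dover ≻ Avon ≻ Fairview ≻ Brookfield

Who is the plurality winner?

First-place vote totals:
  Avon: 0
  Brookfield: 0
  Kenton: 37
  Linden: 5
  Dover: 9
  Fairview: 0
Kenton has the most first-place votes.

Kenton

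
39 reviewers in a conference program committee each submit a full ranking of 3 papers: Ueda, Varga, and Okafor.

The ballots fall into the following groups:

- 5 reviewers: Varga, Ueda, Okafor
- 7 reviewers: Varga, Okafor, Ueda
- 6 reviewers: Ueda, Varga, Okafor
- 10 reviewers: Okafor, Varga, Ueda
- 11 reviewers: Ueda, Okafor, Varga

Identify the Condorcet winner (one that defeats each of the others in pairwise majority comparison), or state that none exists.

No Condorcet winner

Head-to-head results (39 voters total):
Ueda vs Varga: Varga wins 22–17.
Ueda vs Okafor: Ueda wins 22–17.
Varga vs Okafor: Okafor wins 21–18.
No candidate beats all others: Ueda beats Okafor beats Varga beats Ueda, a majority cycle.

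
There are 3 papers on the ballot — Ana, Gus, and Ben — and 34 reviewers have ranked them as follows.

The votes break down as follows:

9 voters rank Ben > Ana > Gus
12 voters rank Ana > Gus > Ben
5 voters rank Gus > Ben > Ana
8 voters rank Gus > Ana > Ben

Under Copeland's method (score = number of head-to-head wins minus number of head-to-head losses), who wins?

Ana

Pairwise results:
  Ana vs Gus: Ana wins 21–13.
  Ana vs Ben: Ana wins 20–14.
  Gus vs Ben: Gus wins 25–9.
Copeland scores (wins − losses):
  Ana: 2 − 0 = 2
  Gus: 1 − 1 = 0
  Ben: 0 − 2 = -2
Ana has the best Copeland score.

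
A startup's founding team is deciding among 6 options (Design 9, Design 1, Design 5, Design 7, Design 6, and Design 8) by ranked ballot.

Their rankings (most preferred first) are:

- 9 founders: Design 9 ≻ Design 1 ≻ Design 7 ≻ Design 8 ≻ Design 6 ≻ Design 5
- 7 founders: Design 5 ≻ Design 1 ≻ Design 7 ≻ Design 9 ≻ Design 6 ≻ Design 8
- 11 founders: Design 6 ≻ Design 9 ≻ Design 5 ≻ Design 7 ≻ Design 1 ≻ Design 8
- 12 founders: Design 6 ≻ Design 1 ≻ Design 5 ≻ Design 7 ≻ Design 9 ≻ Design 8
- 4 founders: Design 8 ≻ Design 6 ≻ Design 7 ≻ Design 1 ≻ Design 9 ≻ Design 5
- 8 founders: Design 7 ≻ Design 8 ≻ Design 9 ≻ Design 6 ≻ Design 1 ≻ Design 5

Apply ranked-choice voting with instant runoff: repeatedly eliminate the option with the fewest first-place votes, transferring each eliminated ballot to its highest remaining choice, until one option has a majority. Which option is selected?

Round 1: Design 6 23, Design 9 9, Design 7 8, Design 5 7, Design 8 4, Design 1 0. Design 1 has the fewest and is eliminated.
Round 2: Design 6 23, Design 9 9, Design 7 8, Design 5 7, Design 8 4. Design 8 has the fewest and is eliminated.
Round 3: Design 6 27, Design 9 9, Design 7 8, Design 5 7. Design 6 has a majority.

Design 6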